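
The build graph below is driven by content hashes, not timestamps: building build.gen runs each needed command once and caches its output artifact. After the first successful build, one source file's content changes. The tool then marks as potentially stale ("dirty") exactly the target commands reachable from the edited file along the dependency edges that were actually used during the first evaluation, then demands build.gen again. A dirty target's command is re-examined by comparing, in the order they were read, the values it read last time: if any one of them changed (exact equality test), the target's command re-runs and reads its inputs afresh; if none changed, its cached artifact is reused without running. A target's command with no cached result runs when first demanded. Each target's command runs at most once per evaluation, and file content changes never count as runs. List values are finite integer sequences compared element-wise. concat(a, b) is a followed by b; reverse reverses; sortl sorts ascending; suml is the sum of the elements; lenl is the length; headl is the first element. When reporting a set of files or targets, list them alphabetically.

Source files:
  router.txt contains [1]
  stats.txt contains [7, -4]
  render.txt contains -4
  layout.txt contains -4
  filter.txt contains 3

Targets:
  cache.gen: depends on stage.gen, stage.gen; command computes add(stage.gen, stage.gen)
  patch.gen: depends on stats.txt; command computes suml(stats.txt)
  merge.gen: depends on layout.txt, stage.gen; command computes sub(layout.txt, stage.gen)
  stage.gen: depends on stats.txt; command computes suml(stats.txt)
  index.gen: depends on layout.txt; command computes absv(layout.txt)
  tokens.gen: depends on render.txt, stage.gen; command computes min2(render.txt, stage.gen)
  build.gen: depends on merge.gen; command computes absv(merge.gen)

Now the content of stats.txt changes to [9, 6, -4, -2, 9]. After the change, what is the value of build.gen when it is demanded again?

build.gen now evaluates to 22.

Initial pass — values computed on the first demand:
  stage.gen = suml([7, -4]) = 3
  merge.gen = sub(-4, 3) = -7
  build.gen = absv(-7) = 7

Second demand — change propagation:
  stage.gen: re-runs because stats.txt [7, -4]->[9, 6, -4, -2, 9]; new result 18.
  merge.gen: re-runs because stage.gen 3->18; new result -22.
  build.gen: re-runs because merge.gen -7->-22; new result 22.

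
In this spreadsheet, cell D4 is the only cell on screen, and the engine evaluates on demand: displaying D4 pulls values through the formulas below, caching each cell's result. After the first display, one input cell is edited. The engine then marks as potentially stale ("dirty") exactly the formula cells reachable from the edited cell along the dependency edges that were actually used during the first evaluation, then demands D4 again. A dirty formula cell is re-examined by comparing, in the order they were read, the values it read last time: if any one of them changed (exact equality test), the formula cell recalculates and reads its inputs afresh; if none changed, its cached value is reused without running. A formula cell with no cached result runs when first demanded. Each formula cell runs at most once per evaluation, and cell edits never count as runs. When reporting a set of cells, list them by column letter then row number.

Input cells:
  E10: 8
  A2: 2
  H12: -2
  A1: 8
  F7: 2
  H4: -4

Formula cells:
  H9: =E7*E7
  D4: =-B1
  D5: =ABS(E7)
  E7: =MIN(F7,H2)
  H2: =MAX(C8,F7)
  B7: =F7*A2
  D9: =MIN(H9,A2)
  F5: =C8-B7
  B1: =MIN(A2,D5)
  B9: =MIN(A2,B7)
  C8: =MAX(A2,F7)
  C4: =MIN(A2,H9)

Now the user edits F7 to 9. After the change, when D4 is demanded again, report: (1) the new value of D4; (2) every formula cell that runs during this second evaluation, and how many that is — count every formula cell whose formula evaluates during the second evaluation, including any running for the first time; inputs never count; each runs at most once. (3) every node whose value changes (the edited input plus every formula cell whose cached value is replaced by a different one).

Initial pass — values computed on the first demand:
  C8 = MAX(2, 2) = 2
  H2 = MAX(2, 2) = 2
  E7 = MIN(2, 2) = 2
  D5 = ABS(2) = 2
  B1 = MIN(2, 2) = 2
  D4 = -(2) = -2

Second demand — change propagation:
  C8: re-runs because F7 2->9; new result 9.
  H2: re-runs because C8 2->9; F7 2->9; new result 9.
  E7: re-runs because F7 2->9; H2 2->9; new result 9.
  D5: re-runs because E7 2->9; new result 9.
  B1: re-runs because D5 2->9; new result 2 (unchanged).
  D4: re-examined; everything it read last time is the same (B1 unchanged) — cache -2 kept, no run.

The important point: B1 recomputes to an identical value, and the output ends up unchanged.

D4 now evaluates to -2.
Run set: B1, C8, D5, E7, H2 (5 run).
Changed values: C8, D5, E7, F7, H2.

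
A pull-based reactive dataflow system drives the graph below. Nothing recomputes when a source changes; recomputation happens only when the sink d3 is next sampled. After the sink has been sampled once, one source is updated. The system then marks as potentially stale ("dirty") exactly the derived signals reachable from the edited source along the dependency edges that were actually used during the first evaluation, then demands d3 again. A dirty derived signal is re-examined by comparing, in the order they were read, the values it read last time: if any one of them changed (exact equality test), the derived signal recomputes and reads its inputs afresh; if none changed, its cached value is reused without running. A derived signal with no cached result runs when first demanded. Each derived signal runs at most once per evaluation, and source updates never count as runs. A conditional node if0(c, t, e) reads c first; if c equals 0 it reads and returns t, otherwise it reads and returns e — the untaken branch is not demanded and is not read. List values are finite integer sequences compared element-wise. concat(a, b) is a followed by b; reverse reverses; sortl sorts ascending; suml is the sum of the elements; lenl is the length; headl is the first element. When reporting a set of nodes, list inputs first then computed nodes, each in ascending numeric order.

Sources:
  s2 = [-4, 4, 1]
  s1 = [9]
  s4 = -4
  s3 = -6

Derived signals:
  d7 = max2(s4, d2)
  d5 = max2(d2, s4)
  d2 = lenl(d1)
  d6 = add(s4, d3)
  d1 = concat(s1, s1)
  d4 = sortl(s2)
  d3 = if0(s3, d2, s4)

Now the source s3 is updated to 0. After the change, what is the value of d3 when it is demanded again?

First evaluation (everything demanded from the output):
  d3 = if0(s3=-6 -> else branch s4) = -4

Propagation after the edit:
  d1: demanded for the first time — runs, produces [9, 9].
  d2: demanded for the first time — runs, produces 2.
  d3: runs — s3 -6->0; result 2.

Key observation: a condition flipped, so demand reaches new nodes — d1, d2 run for the first time.

New value of d3: 2.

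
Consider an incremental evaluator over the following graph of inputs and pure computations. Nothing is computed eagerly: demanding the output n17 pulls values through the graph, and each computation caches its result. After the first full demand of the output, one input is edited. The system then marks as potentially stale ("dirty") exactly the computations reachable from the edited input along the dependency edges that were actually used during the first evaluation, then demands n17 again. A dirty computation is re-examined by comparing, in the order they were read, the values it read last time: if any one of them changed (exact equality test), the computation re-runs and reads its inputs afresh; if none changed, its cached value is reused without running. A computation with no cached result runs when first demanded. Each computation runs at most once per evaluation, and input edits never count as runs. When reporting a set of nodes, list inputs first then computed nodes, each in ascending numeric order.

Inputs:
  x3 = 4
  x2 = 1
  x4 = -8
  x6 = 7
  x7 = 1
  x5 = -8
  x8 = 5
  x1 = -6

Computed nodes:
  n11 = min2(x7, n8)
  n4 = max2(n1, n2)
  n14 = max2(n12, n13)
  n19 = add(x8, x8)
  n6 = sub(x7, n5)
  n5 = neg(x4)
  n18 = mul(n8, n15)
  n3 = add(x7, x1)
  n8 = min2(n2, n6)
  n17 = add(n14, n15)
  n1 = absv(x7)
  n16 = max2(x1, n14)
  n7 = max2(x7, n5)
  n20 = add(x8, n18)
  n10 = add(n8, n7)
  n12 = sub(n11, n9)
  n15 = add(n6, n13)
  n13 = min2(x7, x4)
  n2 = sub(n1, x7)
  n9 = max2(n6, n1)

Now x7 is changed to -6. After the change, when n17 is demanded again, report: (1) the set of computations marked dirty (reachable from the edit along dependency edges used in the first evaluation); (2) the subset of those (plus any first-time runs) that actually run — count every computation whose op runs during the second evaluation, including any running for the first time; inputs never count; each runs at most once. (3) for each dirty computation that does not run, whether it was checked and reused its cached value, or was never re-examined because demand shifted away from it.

Dirty set: n1, n2, n6, n8, n9, n11, n12, n13, n14, n15, n17.
Run set: n1, n2, n6, n8, n9, n11, n12, n13, n14, n15, n17 (11 run).
All dirty computations ended up running.

Initial pass — values computed on the first demand:
  n1 = absv(1) = 1
  n2 = sub(1, 1) = 0
  n5 = neg(-8) = 8
  n6 = sub(1, 8) = -7
  n8 = min2(0, -7) = -7
  n9 = max2(-7, 1) = 1
  n11 = min2(1, -7) = -7
  n12 = sub(-7, 1) = -8
  n13 = min2(1, -8) = -8
  n14 = max2(-8, -8) = -8
  n15 = add(-7, -8) = -15
  n17 = add(-8, -15) = -23

Second demand — change propagation:
  n1: re-runs because x7 1->-6; new result 6.
  n2: re-runs because n1 1->6; x7 1->-6; new result 12.
  n6: re-runs because x7 1->-6; new result -14.
  n8: re-runs because n2 0->12; n6 -7->-14; new result -14.
  n9: re-runs because n6 -7->-14; n1 1->6; new result 6.
  n11: re-runs because x7 1->-6; n8 -7->-14; new result -14.
  n12: re-runs because n11 -7->-14; n9 1->6; new result -20.
  n13: re-runs because x7 1->-6; new result -8 (unchanged).
  n14: re-runs because n12 -8->-20; new result -8 (unchanged).
  n15: re-runs because n6 -7->-14; new result -22.
  n17: re-runs because n15 -15->-22; new result -30.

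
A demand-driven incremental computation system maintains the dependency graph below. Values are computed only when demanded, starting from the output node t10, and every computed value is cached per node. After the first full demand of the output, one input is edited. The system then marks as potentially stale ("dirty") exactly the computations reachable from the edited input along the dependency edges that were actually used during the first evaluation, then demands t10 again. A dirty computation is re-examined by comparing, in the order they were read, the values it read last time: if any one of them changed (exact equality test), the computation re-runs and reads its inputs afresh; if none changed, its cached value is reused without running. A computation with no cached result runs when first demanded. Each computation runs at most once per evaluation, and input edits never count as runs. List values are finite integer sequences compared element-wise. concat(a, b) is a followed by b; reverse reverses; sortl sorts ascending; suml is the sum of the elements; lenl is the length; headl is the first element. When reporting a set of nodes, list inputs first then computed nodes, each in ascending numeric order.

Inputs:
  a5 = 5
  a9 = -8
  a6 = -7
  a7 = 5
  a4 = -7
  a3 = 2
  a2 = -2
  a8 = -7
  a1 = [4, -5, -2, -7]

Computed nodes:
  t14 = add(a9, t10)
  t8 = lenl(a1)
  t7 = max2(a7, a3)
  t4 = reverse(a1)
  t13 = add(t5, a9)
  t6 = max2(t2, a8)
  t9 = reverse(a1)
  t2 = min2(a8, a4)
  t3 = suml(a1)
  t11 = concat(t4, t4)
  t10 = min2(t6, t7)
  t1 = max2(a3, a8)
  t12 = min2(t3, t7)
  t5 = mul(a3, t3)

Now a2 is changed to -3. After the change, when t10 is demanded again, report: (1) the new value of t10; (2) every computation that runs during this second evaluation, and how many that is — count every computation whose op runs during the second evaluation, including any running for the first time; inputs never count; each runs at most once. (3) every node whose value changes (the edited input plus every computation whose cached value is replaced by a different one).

New value of t10: -7.
Computations that run: none — 0 in total.
Values that change: a2.
Key observation: a2 is never demanded by the output, so the edit triggers no recomputation at all.

First evaluation (everything demanded from the output):
  t2 = min2(-7, -7) = -7
  t6 = max2(-7, -7) = -7
  t7 = max2(5, 2) = 5
  t10 = min2(-7, 5) = -7

Propagation after the edit:
  a2 feeds no computation that the output demands — nothing is marked dirty and nothing runs.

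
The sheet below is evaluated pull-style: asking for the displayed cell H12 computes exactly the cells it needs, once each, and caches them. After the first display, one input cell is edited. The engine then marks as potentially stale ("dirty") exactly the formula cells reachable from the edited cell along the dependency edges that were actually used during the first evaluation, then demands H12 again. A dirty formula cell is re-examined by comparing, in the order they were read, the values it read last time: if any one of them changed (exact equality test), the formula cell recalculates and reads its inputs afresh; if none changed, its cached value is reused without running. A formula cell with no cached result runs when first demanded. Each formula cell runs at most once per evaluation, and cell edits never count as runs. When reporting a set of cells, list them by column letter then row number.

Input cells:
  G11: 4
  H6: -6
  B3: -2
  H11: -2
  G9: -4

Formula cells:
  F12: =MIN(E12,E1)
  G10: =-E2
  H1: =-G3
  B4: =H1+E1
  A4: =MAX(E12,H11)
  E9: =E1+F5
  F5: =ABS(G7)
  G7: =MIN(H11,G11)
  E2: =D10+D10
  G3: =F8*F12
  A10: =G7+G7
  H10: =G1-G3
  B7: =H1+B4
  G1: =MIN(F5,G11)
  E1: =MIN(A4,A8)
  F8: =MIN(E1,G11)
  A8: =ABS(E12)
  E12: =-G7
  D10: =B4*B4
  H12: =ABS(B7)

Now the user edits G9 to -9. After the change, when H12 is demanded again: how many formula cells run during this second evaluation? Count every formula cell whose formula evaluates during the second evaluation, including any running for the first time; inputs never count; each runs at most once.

0 formula cells run: none.
Note the shortcut — nothing in the graph depends on G9 at all, so no recomputation happens.

First demand of the output computes:
  G7 = MIN(-2, 4) = -2
  E12 = -(-2) = 2
  A4 = MAX(2, -2) = 2
  A8 = ABS(2) = 2
  E1 = MIN(2, 2) = 2
  F8 = MIN(2, 4) = 2
  F12 = MIN(2, 2) = 2
  G3 = 2 * 2 = 4
  H1 = -(4) = -4
  B4 = -4 + 2 = -2
  B7 = -4 + -2 = -6
  H12 = ABS(-6) = 6

After the edit, cleaning proceeds:
  no node depends on G9 at all; the second demand re-runs nothing.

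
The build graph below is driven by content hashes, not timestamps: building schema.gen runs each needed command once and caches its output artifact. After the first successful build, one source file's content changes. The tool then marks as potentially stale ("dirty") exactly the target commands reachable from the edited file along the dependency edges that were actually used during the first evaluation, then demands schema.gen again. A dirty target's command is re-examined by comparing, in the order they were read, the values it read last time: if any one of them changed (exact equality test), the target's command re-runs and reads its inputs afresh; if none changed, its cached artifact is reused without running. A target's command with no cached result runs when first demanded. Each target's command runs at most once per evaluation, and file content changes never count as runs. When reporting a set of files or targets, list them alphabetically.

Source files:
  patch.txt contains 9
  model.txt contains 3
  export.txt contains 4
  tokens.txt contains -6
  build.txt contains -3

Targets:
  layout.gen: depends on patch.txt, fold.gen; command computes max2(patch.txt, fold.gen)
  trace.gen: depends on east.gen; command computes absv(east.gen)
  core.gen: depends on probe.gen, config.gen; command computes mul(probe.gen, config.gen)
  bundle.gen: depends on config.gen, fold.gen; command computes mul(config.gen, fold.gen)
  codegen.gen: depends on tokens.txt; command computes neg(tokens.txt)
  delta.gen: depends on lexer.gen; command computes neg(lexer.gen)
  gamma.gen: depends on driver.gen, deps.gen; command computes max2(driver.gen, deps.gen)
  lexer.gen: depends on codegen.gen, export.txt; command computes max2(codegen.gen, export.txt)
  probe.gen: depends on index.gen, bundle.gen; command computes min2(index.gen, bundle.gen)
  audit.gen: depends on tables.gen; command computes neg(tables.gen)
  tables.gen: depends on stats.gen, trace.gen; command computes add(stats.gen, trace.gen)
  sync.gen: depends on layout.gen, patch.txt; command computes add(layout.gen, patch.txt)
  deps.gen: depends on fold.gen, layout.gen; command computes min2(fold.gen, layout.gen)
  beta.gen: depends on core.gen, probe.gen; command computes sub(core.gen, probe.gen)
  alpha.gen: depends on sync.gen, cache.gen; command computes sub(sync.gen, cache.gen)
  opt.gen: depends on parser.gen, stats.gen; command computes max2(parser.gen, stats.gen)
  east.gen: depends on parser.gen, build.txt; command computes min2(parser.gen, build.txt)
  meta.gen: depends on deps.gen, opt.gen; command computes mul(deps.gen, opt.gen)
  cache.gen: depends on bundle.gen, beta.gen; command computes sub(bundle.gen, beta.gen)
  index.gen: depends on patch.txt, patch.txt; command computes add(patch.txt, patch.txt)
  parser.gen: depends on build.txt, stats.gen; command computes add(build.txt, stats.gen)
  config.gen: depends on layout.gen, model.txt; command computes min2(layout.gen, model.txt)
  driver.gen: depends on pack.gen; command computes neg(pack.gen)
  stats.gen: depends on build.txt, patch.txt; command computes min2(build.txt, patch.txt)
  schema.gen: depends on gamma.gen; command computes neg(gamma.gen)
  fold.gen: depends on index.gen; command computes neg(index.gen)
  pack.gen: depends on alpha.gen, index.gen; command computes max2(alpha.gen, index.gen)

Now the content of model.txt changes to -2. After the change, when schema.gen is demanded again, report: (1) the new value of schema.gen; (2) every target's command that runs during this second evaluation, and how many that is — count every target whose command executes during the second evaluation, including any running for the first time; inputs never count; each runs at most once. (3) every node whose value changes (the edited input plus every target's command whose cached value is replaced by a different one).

schema.gen now evaluates to 18.
Run set: alpha.gen, beta.gen, bundle.gen, cache.gen, config.gen, core.gen, pack.gen, probe.gen (8 run).
Changed values: alpha.gen, beta.gen, bundle.gen, cache.gen, config.gen, core.gen, model.txt, probe.gen.
The important point: pack.gen recomputes to an identical value, and the output ends up unchanged.

Initial pass — values computed on the first demand:
  index.gen = add(9, 9) = 18
  fold.gen = neg(18) = -18
  layout.gen = max2(9, -18) = 9
  config.gen = min2(9, 3) = 3
  bundle.gen = mul(3, -18) = -54
  deps.gen = min2(-18, 9) = -18
  probe.gen = min2(18, -54) = -54
  core.gen = mul(-54, 3) = -162
  beta.gen = sub(-162, -54) = -108
  cache.gen = sub(-54, -108) = 54
  sync.gen = add(9, 9) = 18
  alpha.gen = sub(18, 54) = -36
  pack.gen = max2(-36, 18) = 18
  driver.gen = neg(18) = -18
  gamma.gen = max2(-18, -18) = -18
  schema.gen = neg(-18) = 18

Second demand — change propagation:
  config.gen: re-runs because model.txt 3->-2; new result -2.
  bundle.gen: re-runs because config.gen 3->-2; new result 36.
  probe.gen: re-runs because bundle.gen -54->36; new result 18.
  core.gen: re-runs because probe.gen -54->18; config.gen 3->-2; new result -36.
  beta.gen: re-runs because core.gen -162->-36; probe.gen -54->18; new result -54.
  cache.gen: re-runs because bundle.gen -54->36; beta.gen -108->-54; new result 90.
  alpha.gen: re-runs because cache.gen 54->90; new result -72.
  pack.gen: re-runs because alpha.gen -36->-72; new result 18 (unchanged).
  driver.gen: re-examined; everything it read last time is the same (pack.gen unchanged) — cache -18 kept, no run.
  gamma.gen: re-examined; everything it read last time is the same (driver.gen unchanged, deps.gen unchanged) — cache -18 kept, no run.
  schema.gen: re-examined; everything it read last time is the same (gamma.gen unchanged) — cache 18 kept, no run.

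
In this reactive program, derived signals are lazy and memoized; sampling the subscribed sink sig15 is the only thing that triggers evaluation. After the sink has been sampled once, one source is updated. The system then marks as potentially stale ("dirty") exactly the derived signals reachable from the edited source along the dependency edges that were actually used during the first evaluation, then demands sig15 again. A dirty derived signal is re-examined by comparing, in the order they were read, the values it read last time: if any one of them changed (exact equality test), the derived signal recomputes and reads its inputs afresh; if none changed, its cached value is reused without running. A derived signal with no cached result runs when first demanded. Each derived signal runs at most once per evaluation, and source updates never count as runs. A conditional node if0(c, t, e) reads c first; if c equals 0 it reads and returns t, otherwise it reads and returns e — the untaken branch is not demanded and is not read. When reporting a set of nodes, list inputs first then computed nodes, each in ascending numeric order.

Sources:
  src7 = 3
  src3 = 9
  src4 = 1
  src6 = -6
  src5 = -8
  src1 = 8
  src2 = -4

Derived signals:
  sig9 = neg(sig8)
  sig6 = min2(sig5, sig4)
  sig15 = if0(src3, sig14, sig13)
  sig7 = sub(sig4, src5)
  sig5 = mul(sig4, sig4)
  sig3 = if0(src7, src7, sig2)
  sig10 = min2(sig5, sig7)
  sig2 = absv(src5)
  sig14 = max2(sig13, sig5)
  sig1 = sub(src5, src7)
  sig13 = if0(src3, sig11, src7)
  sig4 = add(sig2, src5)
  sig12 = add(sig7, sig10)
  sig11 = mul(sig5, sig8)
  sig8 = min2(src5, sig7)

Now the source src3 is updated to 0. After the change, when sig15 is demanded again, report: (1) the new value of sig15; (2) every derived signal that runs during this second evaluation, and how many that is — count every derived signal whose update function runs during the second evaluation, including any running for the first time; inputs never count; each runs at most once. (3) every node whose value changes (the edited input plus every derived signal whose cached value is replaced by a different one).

Demanding sig15 again yields 0.
9 derived signals run: sig2, sig4, sig5, sig7, sig8, sig11, sig13, sig14, sig15.
The nodes whose values change: src3, sig13, sig15.
Note the branch switch — sig2, sig4, sig5, sig7, sig8, sig11, sig14 had no cache and run now for the first time.

First demand of the output computes:
  sig13 = if0(src3=9 -> else branch src7) = 3
  sig15 = if0(src3=9 -> else branch sig13) = 3

After the edit, cleaning proceeds:
  sig2: had never run; runs now, result 8.
  sig4: had never run; runs now, result 0.
  sig5: had never run; runs now, result 0.
  sig7: had never run; runs now, result 8.
  sig8: had never run; runs now, result -8.
  sig11: had never run; runs now, result 0.
  sig13: a read changed (src3 9->0) — executes, giving 0.
  sig14: had never run; runs now, result 0.
  sig15: a read changed (src3 9->0; sig13 3->0) — executes, giving 0.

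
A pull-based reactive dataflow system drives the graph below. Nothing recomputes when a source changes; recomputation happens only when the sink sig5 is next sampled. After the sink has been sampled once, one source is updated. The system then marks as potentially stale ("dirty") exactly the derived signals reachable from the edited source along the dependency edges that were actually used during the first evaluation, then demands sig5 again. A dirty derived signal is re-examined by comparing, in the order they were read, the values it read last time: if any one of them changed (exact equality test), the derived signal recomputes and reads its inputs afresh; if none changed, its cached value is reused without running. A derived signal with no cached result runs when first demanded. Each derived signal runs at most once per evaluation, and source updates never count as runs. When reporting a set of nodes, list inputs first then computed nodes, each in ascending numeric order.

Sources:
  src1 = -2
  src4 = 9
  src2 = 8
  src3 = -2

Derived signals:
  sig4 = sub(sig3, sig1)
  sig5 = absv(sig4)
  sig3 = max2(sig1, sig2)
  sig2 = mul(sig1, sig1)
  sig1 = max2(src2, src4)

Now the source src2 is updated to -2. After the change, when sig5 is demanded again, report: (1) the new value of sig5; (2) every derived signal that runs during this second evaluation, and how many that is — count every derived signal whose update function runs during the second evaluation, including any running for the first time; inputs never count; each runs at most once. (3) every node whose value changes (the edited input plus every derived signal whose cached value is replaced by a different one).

First evaluation (everything demanded from the output):
  sig1 = max2(8, 9) = 9
  sig2 = mul(9, 9) = 81
  sig3 = max2(9, 81) = 81
  sig4 = sub(81, 9) = 72
  sig5 = absv(72) = 72

Propagation after the edit:
  sig1: runs — src2 8->-2; result 9 (same value as before).
  sig2: checked — values it read are unchanged (sig1 unchanged, sig1 unchanged); reused cached 81 without running.
  sig3: checked — values it read are unchanged (sig1 unchanged, sig2 unchanged); reused cached 81 without running.
  sig4: checked — values it read are unchanged (sig3 unchanged, sig1 unchanged); reused cached 72 without running.
  sig5: checked — values it read are unchanged (sig4 unchanged); reused cached 72 without running.

Key observation: the change is absorbed at sig1 — it re-runs but produces the same value, and the output's value is unchanged.

New value of sig5: 72.
Derived signals that run: sig1 — 1 in total.
Values that change: src2.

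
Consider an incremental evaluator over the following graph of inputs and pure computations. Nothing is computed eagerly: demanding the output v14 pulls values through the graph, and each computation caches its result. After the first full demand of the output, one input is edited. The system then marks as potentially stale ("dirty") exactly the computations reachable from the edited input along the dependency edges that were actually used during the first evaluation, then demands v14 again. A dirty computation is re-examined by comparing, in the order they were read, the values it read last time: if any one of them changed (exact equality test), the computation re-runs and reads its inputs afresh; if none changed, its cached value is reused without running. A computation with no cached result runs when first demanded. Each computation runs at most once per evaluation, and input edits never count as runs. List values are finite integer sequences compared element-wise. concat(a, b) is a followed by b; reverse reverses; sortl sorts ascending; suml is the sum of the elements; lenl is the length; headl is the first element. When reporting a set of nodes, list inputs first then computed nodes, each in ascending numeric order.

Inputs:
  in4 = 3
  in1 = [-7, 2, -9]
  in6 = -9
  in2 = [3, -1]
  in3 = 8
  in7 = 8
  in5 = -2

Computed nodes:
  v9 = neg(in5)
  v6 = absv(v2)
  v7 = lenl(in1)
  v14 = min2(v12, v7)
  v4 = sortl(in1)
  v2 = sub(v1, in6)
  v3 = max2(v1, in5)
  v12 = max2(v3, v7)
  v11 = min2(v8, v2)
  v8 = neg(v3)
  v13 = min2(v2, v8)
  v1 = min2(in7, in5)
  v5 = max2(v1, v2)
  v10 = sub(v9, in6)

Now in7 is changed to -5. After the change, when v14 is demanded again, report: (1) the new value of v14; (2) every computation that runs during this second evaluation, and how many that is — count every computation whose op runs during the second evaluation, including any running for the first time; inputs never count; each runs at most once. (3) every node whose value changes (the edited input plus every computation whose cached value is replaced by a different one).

Initial pass — values computed on the first demand:
  v1 = min2(8, -2) = -2
  v3 = max2(-2, -2) = -2
  v7 = lenl([-7, 2, -9]) = 3
  v12 = max2(-2, 3) = 3
  v14 = min2(3, 3) = 3

Second demand — change propagation:
  v1: re-runs because in7 8->-5; new result -5.
  v3: re-runs because v1 -2->-5; new result -2 (unchanged).
  v12: re-examined; everything it read last time is the same (v3 unchanged, v7 unchanged) — cache 3 kept, no run.
  v14: re-examined; everything it read last time is the same (v12 unchanged, v7 unchanged) — cache 3 kept, no run.

The important point: v3 recomputes to an identical value, and the output ends up unchanged.

v14 now evaluates to 3.
Run set: v1, v3 (2 run).
Changed values: in7, v1.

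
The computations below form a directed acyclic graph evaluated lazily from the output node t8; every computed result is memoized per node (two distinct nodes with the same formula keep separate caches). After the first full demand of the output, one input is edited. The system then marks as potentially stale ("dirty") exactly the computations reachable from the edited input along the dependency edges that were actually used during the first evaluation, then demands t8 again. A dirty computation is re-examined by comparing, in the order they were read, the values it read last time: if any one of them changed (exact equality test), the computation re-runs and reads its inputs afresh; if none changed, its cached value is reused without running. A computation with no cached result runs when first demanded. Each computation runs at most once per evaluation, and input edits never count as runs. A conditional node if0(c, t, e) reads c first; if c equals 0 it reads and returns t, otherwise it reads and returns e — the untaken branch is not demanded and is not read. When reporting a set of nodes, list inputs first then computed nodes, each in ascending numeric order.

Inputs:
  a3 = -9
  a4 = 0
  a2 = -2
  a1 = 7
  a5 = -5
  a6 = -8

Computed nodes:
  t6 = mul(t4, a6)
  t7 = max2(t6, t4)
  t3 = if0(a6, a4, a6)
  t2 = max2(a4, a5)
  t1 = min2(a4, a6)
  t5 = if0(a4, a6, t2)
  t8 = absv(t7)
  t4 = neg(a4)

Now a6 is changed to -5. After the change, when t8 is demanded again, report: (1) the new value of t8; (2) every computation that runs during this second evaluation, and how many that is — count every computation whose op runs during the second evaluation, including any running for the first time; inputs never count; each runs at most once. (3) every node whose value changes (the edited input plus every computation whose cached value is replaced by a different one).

First demand of the output computes:
  t4 = neg(0) = 0
  t6 = mul(0, -8) = 0
  t7 = max2(0, 0) = 0
  t8 = absv(0) = 0

After the edit, cleaning proceeds:
  t6: a read changed (a6 -8->-5) — executes, giving 0 — identical to its old value.
  t7: dirty, but its reads are unchanged (t6 unchanged, t4 unchanged); cached 0 stands.
  t8: dirty, but its reads are unchanged (t7 unchanged); cached 0 stands.

Note the absorption at t6: it re-runs yet its value is the same, leaving the output's value untouched.

Demanding t8 again yields 0.
1 computations run: t6.
The nodes whose values change: a6.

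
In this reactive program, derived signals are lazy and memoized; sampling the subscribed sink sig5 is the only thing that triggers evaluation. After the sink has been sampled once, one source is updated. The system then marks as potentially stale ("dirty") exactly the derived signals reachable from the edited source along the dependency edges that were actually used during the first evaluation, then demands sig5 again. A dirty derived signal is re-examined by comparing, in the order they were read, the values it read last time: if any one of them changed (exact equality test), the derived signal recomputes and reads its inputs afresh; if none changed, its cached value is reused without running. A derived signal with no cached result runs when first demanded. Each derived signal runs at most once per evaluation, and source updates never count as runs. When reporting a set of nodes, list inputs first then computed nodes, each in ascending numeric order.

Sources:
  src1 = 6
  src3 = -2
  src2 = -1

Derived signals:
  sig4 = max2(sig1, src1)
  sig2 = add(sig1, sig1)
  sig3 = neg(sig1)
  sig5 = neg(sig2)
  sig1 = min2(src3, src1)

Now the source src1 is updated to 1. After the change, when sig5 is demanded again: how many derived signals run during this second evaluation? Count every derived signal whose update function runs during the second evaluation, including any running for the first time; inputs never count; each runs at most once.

First demand of the output computes:
  sig1 = min2(-2, 6) = -2
  sig2 = add(-2, -2) = -4
  sig5 = neg(-4) = 4

After the edit, cleaning proceeds:
  sig1: a read changed (src1 6->1) — executes, giving -2 — identical to its old value.
  sig2: dirty, but its reads are unchanged (sig1 unchanged, sig1 unchanged); cached -4 stands.
  sig5: dirty, but its reads are unchanged (sig2 unchanged); cached 4 stands.

Note the absorption at sig1: it re-runs yet its value is the same, leaving the output's value untouched.

1 derived signals run: sig1.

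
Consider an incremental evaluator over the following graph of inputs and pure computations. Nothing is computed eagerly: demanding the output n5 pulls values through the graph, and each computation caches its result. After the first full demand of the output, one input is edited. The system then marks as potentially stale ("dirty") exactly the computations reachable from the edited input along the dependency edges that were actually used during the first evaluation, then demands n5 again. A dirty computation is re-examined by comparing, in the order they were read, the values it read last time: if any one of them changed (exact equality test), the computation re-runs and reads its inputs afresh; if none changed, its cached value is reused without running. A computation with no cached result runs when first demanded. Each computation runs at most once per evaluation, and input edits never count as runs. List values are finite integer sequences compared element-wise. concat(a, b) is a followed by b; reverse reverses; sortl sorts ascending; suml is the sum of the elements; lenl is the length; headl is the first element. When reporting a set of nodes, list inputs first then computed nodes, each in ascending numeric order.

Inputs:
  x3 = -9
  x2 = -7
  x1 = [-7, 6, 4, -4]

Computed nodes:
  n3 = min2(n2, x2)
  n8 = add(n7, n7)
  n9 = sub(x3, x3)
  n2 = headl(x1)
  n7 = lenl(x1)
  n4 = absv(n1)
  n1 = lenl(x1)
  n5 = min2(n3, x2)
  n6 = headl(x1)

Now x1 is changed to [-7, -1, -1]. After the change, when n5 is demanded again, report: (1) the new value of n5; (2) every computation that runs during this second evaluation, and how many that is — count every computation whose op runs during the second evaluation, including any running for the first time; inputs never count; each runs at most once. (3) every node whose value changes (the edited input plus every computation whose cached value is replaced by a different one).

n5 now evaluates to -7.
Run set: n2 (1 run).
Changed values: x1.
The important point: n2 recomputes to an identical value, and the output ends up unchanged.

Initial pass — values computed on the first demand:
  n2 = headl([-7, 6, 4, -4]) = -7
  n3 = min2(-7, -7) = -7
  n5 = min2(-7, -7) = -7

Second demand — change propagation:
  n2: re-runs because x1 [-7, 6, 4, -4]->[-7, -1, -1]; new result -7 (unchanged).
  n3: re-examined; everything it read last time is the same (n2 unchanged, x2 unchanged) — cache -7 kept, no run.
  n5: re-examined; everything it read last time is the same (n3 unchanged, x2 unchanged) — cache -7 kept, no run.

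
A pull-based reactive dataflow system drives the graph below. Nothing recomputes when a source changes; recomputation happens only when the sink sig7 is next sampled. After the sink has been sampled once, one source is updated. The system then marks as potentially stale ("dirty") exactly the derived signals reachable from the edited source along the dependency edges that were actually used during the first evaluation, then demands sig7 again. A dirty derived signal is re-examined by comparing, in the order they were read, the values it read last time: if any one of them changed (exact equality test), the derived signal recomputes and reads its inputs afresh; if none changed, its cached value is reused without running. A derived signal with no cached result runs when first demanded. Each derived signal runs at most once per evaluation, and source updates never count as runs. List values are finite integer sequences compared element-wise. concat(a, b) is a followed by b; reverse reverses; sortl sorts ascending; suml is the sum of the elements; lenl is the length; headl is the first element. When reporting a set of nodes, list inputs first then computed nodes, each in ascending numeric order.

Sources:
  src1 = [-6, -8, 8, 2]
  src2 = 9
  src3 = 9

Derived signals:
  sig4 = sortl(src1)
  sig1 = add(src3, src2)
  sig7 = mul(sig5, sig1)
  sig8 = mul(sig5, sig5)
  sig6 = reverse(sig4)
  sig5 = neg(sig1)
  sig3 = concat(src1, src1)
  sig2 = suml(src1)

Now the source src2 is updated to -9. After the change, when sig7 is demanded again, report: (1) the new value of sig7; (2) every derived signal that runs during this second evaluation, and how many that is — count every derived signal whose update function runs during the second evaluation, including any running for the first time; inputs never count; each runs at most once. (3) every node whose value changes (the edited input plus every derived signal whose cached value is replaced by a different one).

New value of sig7: 0.
Derived signals that run: sig1, sig5, sig7 — 3 in total.
Values that change: src2, sig1, sig5, sig7.

First evaluation (everything demanded from the output):
  sig1 = add(9, 9) = 18
  sig5 = neg(18) = -18
  sig7 = mul(-18, 18) = -324

Propagation after the edit:
  sig1: runs — src2 9->-9; result 0.
  sig5: runs — sig1 18->0; result 0.
  sig7: runs — sig5 -18->0; sig1 18->0; result 0.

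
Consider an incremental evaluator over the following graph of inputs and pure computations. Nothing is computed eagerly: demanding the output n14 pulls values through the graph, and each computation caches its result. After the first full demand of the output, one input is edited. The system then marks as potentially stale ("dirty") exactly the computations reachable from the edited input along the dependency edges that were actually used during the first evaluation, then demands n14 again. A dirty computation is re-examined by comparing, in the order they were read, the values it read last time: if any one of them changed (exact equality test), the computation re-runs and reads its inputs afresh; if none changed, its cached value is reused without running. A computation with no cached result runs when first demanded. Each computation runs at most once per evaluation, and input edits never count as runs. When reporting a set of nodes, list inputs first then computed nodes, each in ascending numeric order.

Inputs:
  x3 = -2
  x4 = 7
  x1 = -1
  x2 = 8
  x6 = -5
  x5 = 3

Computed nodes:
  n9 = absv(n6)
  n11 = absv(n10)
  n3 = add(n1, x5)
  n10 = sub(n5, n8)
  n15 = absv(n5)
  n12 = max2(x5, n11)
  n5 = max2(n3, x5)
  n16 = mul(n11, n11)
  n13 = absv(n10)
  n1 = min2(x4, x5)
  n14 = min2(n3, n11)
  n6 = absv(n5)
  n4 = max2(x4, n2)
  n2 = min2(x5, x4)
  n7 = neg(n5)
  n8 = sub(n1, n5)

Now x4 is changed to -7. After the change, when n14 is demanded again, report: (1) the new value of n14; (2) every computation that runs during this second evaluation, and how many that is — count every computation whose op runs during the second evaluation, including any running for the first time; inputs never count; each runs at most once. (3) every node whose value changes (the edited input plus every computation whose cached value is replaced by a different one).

n14 now evaluates to -4.
Run set: n1, n3, n5, n8, n10, n11, n14 (7 run).
Changed values: x4, n1, n3, n5, n8, n10, n11, n14.

Initial pass — values computed on the first demand:
  n1 = min2(7, 3) = 3
  n3 = add(3, 3) = 6
  n5 = max2(6, 3) = 6
  n8 = sub(3, 6) = -3
  n10 = sub(6, -3) = 9
  n11 = absv(9) = 9
  n14 = min2(6, 9) = 6

Second demand — change propagation:
  n1: re-runs because x4 7->-7; new result -7.
  n3: re-runs because n1 3->-7; new result -4.
  n5: re-runs because n3 6->-4; new result 3.
  n8: re-runs because n1 3->-7; n5 6->3; new result -10.
  n10: re-runs because n5 6->3; n8 -3->-10; new result 13.
  n11: re-runs because n10 9->13; new result 13.
  n14: re-runs because n3 6->-4; n11 9->13; new result -4.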